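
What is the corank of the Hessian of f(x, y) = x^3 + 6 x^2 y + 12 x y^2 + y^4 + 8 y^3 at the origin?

Hessian at 0 has rank 0.

2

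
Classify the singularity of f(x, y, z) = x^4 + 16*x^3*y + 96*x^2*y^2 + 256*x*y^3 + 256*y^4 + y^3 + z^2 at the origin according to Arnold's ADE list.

E_6

The Hessian of f at 0 has rank 1. Corank 2; j^3 = y^3 is a perfect cube, so E-series; the 4-jet and mu = 6 give E_6.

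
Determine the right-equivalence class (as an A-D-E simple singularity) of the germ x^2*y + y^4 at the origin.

The Hessian of f at 0 is [[0, 0], [0, 0]] with rank 0, so corank 2. A Groebner basis of the Jacobian ideal J(f) in C{x,y} is {x^3, x^2/4 + y^3, x*y}; counting standard monomials gives mu = 5. Corank 2; j^3 = x^2*y has shape L^2 M (L != M), so D-series; mu = 5 gives D_5.

D_{5}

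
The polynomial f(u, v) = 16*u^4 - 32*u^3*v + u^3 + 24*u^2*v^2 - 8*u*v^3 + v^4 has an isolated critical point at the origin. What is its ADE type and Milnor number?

Type E6, Milnor number mu = 6.

The Hessian of f at 0 is [[0, 0], [0, 0]] with rank 0, so corank 2. A Groebner basis of the Jacobian ideal J(f) in C{u,v} is {v^4, u*v^2 - v^3/6, u^2}; counting standard monomials gives mu = 6. Corank 2; j^3 = u^3 is a perfect cube, so E-series; the 4-jet and mu = 6 give E_6.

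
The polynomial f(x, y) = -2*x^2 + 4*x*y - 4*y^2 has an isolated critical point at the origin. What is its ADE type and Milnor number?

Type A1, Milnor number mu = 1.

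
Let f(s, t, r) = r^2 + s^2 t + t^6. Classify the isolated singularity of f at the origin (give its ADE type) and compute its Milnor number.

Type D_7, Milnor number mu = 7.

The Hessian of f at 0 has rank 1. Corank 2; j^3 = s^2*t has shape L^2 M (L != M), so D-series; mu = 7 gives D_7.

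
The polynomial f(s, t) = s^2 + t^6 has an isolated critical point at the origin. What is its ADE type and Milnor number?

Type A_{5}, Milnor number mu = 5.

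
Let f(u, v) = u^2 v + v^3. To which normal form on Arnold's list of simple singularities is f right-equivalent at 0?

D4

The Hessian of f at 0 has rank 0. Corank 2; j^3 = v*(u^2 + v^2) splits into three distinct lines over C (the quadratic factor has nonzero discriminant), so D_4.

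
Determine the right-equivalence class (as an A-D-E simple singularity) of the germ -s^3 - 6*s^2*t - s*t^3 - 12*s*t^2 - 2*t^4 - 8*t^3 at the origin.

E_{7}

The Hessian of f at 0 is [[0, 0], [0, 0]] with rank 0, so corank 2. A Groebner basis of the Jacobian ideal J(f) in C{s,t} is {s^3 + 6*s^2*t + 48*s^2 + 192*s*t + 192*t^2, -6*s^2 + s*t^2 - 24*s*t - 24*t^2, 3*s^2 + 12*s*t + t^3 + 12*t^2}; counting standard monomials gives mu = 7. Corank 2; j^3 = -(s + 2*t)^3 is a perfect cube, so E-series; the 4-jet and mu = 7 give E_7.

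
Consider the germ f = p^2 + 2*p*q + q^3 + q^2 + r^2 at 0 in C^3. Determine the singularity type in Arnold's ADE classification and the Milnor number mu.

Type A_{2}, Milnor number mu = 2.

The Hessian of f at 0 is [[2, 2, 0], [2, 2, 0], [0, 0, 2]] with rank 2, so corank 1. A Groebner basis of the Jacobian ideal J(f) in C{p,q,r} is {q^2, p + q, r}; counting standard monomials gives mu = 2. Corank 1: A-series; mu = 2 gives A_2.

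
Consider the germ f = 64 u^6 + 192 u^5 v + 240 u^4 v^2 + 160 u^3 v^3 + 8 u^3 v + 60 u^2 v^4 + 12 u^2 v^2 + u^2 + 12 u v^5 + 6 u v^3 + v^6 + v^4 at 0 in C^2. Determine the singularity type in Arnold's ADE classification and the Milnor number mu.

The Hessian of f at 0 has rank 1. Corank 1: A-series; mu = 3 gives A_3.

Type A3, Milnor number mu = 3.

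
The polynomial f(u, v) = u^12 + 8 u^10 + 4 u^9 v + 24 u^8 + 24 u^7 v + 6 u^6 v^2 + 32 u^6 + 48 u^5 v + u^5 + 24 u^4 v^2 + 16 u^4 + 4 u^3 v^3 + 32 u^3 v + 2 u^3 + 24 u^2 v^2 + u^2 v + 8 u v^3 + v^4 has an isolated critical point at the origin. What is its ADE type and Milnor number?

Type D5, Milnor number mu = 5.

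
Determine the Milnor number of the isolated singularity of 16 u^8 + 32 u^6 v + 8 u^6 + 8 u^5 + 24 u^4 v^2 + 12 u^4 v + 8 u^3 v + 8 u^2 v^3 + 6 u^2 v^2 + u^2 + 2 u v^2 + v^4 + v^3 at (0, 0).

2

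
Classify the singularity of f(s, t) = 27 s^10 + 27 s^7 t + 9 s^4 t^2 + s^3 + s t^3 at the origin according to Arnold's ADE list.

E_7

The Hessian of f at 0 is [[0, 0], [0, 0]] with rank 0, so corank 2. A Groebner basis of the Jacobian ideal J(f) in C{s,t} is {s^3, s*t^2, 3*s^2 + t^3}; counting standard monomials gives mu = 7. Corank 2; j^3 = s^3 is a perfect cube, so E-series; the 4-jet and mu = 7 give E_7.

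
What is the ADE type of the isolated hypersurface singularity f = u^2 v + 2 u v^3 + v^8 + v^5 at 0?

D9

The Hessian of f at 0 has rank 0. Corank 2; j^3 = u^2*v has shape L^2 M (L != M), so D-series; mu = 9 gives D_9.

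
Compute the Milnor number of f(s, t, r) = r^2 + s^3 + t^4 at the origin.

6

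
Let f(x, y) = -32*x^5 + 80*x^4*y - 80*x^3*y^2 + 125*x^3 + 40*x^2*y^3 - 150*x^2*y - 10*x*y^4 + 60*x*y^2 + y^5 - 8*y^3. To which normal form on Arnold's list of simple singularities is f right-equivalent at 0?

E_{8}

The Hessian of f at 0 has rank 0. Corank 2; j^3 = (5*x - 2*y)^3 is a perfect cube, so E-series; the 5-jet and mu = 8 give E_8.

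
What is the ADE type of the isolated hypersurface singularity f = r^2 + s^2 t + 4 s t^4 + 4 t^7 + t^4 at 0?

D_{5}

The Hessian of f at 0 has rank 1. Corank 2; j^3 = s^2*t has shape L^2 M (L != M), so D-series; mu = 5 gives D_5.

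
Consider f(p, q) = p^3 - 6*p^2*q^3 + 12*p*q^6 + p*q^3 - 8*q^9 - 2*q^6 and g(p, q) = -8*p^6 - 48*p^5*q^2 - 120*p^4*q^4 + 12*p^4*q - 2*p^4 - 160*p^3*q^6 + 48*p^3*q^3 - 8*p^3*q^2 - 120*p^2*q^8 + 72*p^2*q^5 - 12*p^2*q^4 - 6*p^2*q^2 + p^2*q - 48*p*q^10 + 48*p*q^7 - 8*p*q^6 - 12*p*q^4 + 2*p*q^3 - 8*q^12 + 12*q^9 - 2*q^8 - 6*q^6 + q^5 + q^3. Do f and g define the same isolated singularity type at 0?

No.

The Hessian of f at 0 is [[0, 0], [0, 0]] with rank 0, so corank 2. A Groebner basis of the Jacobian ideal J(f) in C{p,q} is {p^3, p*q^2, 3*p^2 + q^3}; counting standard monomials gives mu = 7. Corank 2; j^3 = p^3 is a perfect cube, so E-series; the 4-jet and mu = 7 give E_7. The Hessian of g at 0 is [[0, 0], [0, 0]] with rank 0, so corank 2. A Groebner basis of the Jacobian ideal J(g) in C{p,q} is {q^3, p^2 + 3*q^2, p*q}; counting standard monomials gives mu = 4. Corank 2; j^3 = q*(p^2 + q^2) splits into three distinct lines over C (the quadratic factor has nonzero discriminant), so D_4. f is E_7 but g is D_4, hence not right-equivalent.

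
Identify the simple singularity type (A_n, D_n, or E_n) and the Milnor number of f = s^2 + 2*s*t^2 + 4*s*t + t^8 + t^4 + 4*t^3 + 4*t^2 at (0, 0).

The Hessian of f at 0 is [[2, 4], [4, 8]] with rank 1, so corank 1. A Groebner basis of the Jacobian ideal J(f) in C{s,t} is {s^4 + 24*s^3 + 112*s^2*t - 176*s^2 - 448*s*t + 192*s + 384*t, s^3*t - 6*s^3 - 24*s^2*t + 32*s^2 + 80*s*t - 32*s - 64*t, s + t^2 + 2*t}; counting standard monomials gives mu = 7. Corank 1: A-series; mu = 7 gives A_7.

Type A_{7}, Milnor number mu = 7.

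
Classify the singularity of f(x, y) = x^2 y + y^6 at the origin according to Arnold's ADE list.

D7

The Hessian of f at 0 has rank 0. Corank 2; j^3 = x^2*y has shape L^2 M (L != M), so D-series; mu = 7 gives D_7.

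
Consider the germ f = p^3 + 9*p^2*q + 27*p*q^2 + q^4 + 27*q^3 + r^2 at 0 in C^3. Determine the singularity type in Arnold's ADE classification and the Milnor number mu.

Type E_6, Milnor number mu = 6.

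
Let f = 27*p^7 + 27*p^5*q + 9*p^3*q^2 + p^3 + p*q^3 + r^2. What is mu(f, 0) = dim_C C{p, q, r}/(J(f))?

7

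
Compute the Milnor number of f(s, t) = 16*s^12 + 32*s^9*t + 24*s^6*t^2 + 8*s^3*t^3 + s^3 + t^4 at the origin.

The Hessian of f at 0 has rank 0. Corank 2; j^3 = s^3 is a perfect cube, so E-series; the 4-jet and mu = 6 give E_6.

6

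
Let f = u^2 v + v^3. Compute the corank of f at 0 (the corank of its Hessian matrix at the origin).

2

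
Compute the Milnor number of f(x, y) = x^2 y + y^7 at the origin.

8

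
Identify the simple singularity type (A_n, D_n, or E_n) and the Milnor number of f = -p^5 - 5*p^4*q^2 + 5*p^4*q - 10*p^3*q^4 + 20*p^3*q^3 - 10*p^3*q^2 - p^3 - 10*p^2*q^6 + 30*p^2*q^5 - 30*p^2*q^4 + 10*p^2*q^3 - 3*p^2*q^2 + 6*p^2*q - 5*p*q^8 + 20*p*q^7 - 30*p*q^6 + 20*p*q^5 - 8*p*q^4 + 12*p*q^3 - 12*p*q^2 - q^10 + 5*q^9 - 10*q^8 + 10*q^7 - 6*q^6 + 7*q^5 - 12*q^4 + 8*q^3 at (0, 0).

Type E8, Milnor number mu = 8.

The Hessian of f at 0 has rank 0. Corank 2; j^3 = -(p - 2*q)^3 is a perfect cube, so E-series; the 5-jet and mu = 8 give E_8.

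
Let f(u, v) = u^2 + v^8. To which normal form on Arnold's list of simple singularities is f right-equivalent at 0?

A_7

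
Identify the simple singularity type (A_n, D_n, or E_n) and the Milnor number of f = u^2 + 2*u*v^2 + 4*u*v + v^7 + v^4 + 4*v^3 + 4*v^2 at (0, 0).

The Hessian of f at 0 has rank 1. Corank 1: A-series; mu = 6 gives A_6.

Type A_{6}, Milnor number mu = 6.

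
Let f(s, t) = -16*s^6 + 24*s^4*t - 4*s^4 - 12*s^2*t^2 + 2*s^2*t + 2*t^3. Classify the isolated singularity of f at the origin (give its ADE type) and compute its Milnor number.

Type D_4, Milnor number mu = 4.

The Hessian of f at 0 has rank 0. Corank 2; j^3 = 2*t*(s^2 + t^2) splits into three distinct lines over C (the quadratic factor has nonzero discriminant), so D_4.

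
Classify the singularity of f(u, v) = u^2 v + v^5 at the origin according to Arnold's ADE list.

D_6

The Hessian of f at 0 is [[0, 0], [0, 0]] with rank 0, so corank 2. A Groebner basis of the Jacobian ideal J(f) in C{u,v} is {u^2/5 + v^4, u^3, u*v}; counting standard monomials gives mu = 6. Corank 2; j^3 = u^2*v has shape L^2 M (L != M), so D-series; mu = 6 gives D_6.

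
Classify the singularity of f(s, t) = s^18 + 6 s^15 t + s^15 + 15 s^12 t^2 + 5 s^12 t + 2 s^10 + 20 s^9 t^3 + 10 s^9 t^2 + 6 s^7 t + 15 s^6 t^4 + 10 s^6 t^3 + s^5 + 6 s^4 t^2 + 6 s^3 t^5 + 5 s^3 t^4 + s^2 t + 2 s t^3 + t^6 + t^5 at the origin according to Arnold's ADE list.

D_{7}

The Hessian of f at 0 has rank 0. Corank 2; j^3 = s^2*t has shape L^2 M (L != M), so D-series; mu = 7 gives D_7.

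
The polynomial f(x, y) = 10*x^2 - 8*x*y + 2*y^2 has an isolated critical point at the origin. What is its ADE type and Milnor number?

Type A_{1}, Milnor number mu = 1.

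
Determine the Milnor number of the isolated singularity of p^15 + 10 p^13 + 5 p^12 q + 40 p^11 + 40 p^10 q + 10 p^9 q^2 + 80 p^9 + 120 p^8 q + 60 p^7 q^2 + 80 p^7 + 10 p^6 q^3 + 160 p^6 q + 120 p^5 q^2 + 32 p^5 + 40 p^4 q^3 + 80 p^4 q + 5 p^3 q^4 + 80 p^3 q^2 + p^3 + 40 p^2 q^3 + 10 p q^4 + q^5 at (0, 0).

The Hessian of f at 0 has rank 0. Corank 2; j^3 = p^3 is a perfect cube, so E-series; the 5-jet and mu = 8 give E_8.

8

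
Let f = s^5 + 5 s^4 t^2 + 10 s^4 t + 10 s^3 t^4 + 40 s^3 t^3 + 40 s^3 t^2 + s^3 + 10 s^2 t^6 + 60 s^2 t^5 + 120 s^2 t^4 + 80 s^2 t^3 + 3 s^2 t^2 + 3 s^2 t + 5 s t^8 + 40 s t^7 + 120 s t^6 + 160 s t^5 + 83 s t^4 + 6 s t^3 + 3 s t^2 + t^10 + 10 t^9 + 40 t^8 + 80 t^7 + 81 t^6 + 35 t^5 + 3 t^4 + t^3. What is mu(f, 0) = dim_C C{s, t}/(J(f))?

8

The Hessian of f at 0 is [[0, 0], [0, 0]] with rank 0, so corank 2. A Groebner basis of the Jacobian ideal J(f) in C{s,t} is {-5*s^2/4 + s*t^3 - 5*s*t^2/2 - 5*s*t/2 - 5*t^3/2 - 5*t^2/4, s^2 + 2*s*t^2 + 2*s*t + t^4 + 2*t^3 + t^2, s^3 - 3*s^2/2 - 6*s*t^2 - 3*s*t - 5*t^3 - 3*t^2/2, s^2*t + s^2/2 + 3*s*t^2 + s*t + 2*t^3 + t^2/2}; counting standard monomials gives mu = 8. Corank 2; j^3 = (s + t)^3 is a perfect cube, so E-series; the 5-jet and mu = 8 give E_8.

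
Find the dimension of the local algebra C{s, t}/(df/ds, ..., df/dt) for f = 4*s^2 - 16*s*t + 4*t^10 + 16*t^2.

The Hessian of f at 0 is [[8, -16], [-16, 32]] with rank 1, so corank 1. A Groebner basis of the Jacobian ideal J(f) in C{s,t} is {t^9, s - 2*t}; counting standard monomials gives mu = 9. Corank 1: A-series; mu = 9 gives A_9.

9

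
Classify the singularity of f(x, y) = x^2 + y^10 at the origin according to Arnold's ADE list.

The Hessian of f at 0 is [[2, 0], [0, 0]] with rank 1, so corank 1. A Groebner basis of the Jacobian ideal J(f) in C{x,y} is {y^9, x}; counting standard monomials gives mu = 9. Corank 1: A-series; mu = 9 gives A_9.

A_{9}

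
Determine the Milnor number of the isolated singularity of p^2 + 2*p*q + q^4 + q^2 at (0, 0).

The Hessian of f at 0 has rank 1. Corank 1: A-series; mu = 3 gives A_3.

3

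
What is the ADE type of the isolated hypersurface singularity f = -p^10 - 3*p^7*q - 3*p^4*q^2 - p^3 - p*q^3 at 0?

E7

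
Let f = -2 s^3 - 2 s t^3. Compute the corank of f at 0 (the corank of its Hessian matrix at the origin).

2

The Hessian at 0 is [[0, 0], [0, 0]] of rank 0; hence corank 2.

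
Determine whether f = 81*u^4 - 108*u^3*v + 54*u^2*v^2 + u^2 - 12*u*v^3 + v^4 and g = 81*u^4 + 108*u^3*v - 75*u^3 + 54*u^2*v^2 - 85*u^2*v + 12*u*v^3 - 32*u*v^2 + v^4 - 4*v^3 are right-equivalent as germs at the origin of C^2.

No.

The Hessian of f at 0 is [[2, 0], [0, 0]] with rank 1, so corank 1. A Groebner basis of the Jacobian ideal J(f) in C{u,v} is {v^3, u}; counting standard monomials gives mu = 3. Corank 1: A-series; mu = 3 gives A_3. The Hessian of g at 0 is [[0, 0], [0, 0]] with rank 0, so corank 2. A Groebner basis of the Jacobian ideal J(g) in C{u,v} is {u*v^2 - 125*u*v/6 - 25*v^2/3, 625*u*v/12 + v^3 + 125*v^2/6, u^2 + 11*u*v/15 + 2*v^2/15}; counting standard monomials gives mu = 5. Corank 2; j^3 = -(3*u + v)*(5*u + 2*v)^2 has shape L^2 M (L != M), so D-series; mu = 5 gives D_5. f is A_3 but g is D_5, hence not right-equivalent.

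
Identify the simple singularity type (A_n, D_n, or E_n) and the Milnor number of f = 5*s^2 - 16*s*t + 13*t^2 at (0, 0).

The Hessian of f at 0 is [[10, -16], [-16, 26]] with rank 2, so corank 0. A Groebner basis of the Jacobian ideal J(f) in C{s,t} is {s, t}; counting standard monomials gives mu = 1. Corank 0: nondegenerate Morse point, so A_1.

Type A1, Milnor number mu = 1.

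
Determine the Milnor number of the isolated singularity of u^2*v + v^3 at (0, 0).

The Hessian of f at 0 has rank 0. Corank 2; j^3 = v*(u^2 + v^2) splits into three distinct lines over C (the quadratic factor has nonzero discriminant), so D_4.

4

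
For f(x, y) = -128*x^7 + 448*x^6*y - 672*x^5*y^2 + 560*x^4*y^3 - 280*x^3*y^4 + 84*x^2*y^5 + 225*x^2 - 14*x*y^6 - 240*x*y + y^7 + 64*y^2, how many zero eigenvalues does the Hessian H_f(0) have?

1

The Hessian at 0 is [[450, -240], [-240, 128]] of rank 1; hence corank 1.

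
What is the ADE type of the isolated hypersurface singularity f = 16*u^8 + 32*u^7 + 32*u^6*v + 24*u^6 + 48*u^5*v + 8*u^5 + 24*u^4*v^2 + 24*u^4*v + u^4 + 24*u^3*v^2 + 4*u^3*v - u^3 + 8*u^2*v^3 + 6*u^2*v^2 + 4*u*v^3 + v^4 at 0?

E6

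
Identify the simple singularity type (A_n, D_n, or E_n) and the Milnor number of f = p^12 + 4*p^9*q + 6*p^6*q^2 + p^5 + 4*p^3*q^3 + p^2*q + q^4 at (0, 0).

The Hessian of f at 0 is [[0, 0], [0, 0]] with rank 0, so corank 2. A Groebner basis of the Jacobian ideal J(f) in C{p,q} is {p^3, p^2/4 + q^3, p*q}; counting standard monomials gives mu = 5. Corank 2; j^3 = p^2*q has shape L^2 M (L != M), so D-series; mu = 5 gives D_5.

Type D_5, Milnor number mu = 5.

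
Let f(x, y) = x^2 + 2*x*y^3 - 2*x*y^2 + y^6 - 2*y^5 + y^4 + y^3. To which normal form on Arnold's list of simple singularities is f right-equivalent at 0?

The Hessian of f at 0 has rank 1. Corank 1: A-series; mu = 2 gives A_2.

A_{2}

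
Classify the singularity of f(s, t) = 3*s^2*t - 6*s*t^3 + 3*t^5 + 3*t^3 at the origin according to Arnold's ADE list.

D_{4}

The Hessian of f at 0 has rank 0. Corank 2; j^3 = 3*t*(s^2 + t^2) splits into three distinct lines over C (the quadratic factor has nonzero discriminant), so D_4.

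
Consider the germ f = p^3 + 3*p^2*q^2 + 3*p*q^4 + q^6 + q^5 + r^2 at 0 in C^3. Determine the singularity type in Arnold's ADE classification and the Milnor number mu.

Type E_8, Milnor number mu = 8.

The Hessian of f at 0 has rank 1. Corank 2; j^3 = p^3 is a perfect cube, so E-series; the 5-jet and mu = 8 give E_8.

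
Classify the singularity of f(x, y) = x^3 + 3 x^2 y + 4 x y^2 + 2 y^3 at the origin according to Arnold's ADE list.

The Hessian of f at 0 is [[0, 0], [0, 0]] with rank 0, so corank 2. A Groebner basis of the Jacobian ideal J(f) in C{x,y} is {y^3, x^2 - 2*y^2/3, x*y + y^2}; counting standard monomials gives mu = 4. Corank 2; j^3 = (x + y)*(x^2 + 2*x*y + 2*y^2) splits into three distinct lines over C (the quadratic factor has nonzero discriminant), so D_4.

D4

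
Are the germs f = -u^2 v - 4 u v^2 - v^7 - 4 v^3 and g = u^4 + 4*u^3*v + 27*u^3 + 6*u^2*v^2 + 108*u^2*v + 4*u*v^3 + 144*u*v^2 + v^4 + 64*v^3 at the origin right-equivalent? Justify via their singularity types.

No.

The Hessian of f at 0 has rank 0. Corank 2; j^3 = -v*(u + 2*v)^2 has shape L^2 M (L != M), so D-series; mu = 8 gives D_8. The Hessian of g at 0 has rank 0. Corank 2; j^3 = (3*u + 4*v)^3 is a perfect cube, so E-series; the 4-jet and mu = 6 give E_6. f is D_8 but g is E_6, hence not right-equivalent.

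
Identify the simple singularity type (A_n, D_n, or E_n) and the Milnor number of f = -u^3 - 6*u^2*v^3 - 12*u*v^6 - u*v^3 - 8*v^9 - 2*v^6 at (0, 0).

The Hessian of f at 0 has rank 0. Corank 2; j^3 = -u^3 is a perfect cube, so E-series; the 4-jet and mu = 7 give E_7.

Type E_{7}, Milnor number mu = 7.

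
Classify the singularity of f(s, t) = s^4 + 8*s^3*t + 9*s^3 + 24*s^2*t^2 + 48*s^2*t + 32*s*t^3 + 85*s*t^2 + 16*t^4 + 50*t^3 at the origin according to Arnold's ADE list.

D_5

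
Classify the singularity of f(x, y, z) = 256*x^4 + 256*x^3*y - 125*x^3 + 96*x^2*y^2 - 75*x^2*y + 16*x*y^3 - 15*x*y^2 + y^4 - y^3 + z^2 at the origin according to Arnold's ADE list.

The Hessian of f at 0 is [[0, 0, 0], [0, 0, 0], [0, 0, 2]] with rank 1, so corank 2. A Groebner basis of the Jacobian ideal J(f) in C{x,y,z} is {y^4, x*y^2 + 13*y^3/60, x^2 + 2*x*y/5 + y^2/25, z}; counting standard monomials gives mu = 6. Corank 2; j^3 = -(5*x + y)^3 is a perfect cube, so E-series; the 4-jet and mu = 6 give E_6.

E_{6}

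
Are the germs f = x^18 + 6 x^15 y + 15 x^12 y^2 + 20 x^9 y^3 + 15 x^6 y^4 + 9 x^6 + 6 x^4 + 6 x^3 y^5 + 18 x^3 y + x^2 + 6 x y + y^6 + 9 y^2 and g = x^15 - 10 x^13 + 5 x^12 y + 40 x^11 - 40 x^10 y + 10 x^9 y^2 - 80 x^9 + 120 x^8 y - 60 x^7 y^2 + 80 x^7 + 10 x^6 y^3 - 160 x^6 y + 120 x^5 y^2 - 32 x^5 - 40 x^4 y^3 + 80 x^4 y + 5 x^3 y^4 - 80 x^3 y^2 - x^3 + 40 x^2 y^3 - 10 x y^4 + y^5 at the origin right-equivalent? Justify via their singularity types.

No.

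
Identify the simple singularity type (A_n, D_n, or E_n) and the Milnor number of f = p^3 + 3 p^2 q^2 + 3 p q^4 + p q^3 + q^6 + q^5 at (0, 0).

Type E7, Milnor number mu = 7.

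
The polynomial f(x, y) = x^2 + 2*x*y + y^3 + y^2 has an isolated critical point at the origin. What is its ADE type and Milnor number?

Type A2, Milnor number mu = 2.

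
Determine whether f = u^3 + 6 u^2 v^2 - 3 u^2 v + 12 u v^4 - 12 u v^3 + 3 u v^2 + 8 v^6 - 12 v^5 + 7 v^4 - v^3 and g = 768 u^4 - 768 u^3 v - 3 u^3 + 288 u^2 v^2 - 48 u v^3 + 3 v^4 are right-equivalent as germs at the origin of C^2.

Yes.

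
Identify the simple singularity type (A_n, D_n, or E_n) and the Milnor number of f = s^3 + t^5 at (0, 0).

The Hessian of f at 0 has rank 0. Corank 2; j^3 = s^3 is a perfect cube, so E-series; the 5-jet and mu = 8 give E_8.

Type E_8, Milnor number mu = 8.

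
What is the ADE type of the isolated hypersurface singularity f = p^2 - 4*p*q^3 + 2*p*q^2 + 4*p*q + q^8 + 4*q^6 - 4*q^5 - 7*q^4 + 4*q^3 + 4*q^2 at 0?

A_{7}

The Hessian of f at 0 is [[2, 4], [4, 8]] with rank 1, so corank 1. A Groebner basis of the Jacobian ideal J(f) in C{p,q} is {p^3 - 23*p^2/4 - 41*p*q^2/2 - 195*p*q/8 - 275*p/16 - 687*q^2/16 - 275*q/8, p^2*q + p^2 + 11*p*q^2/2 + 17*p*q/4 + 29*p/8 + 65*q^2/8 + 29*q/4, -p/2 + q^3 - q^2/2 - q}; counting standard monomials gives mu = 7. Corank 1: A-series; mu = 7 gives A_7.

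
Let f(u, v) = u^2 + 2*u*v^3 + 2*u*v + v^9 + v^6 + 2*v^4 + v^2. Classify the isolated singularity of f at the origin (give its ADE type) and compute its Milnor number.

The Hessian of f at 0 has rank 1. Corank 1: A-series; mu = 8 gives A_8.

Type A_8, Milnor number mu = 8.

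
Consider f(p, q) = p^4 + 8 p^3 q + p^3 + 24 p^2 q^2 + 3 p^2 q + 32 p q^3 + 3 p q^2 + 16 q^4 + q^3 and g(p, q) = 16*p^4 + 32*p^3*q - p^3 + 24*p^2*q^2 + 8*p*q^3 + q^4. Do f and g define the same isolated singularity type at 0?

The Hessian of f at 0 has rank 0. Corank 2; j^3 = (p + q)^3 is a perfect cube, so E-series; the 4-jet and mu = 6 give E_6. The Hessian of g at 0 has rank 0. Corank 2; j^3 = -p^3 is a perfect cube, so E-series; the 4-jet and mu = 6 give E_6. Both have type E_6, hence right-equivalent.

Yes.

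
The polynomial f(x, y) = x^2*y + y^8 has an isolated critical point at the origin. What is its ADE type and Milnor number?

The Hessian of f at 0 is [[0, 0], [0, 0]] with rank 0, so corank 2. A Groebner basis of the Jacobian ideal J(f) in C{x,y} is {x^2/8 + y^7, x^3, x*y}; counting standard monomials gives mu = 9. Corank 2; j^3 = x^2*y has shape L^2 M (L != M), so D-series; mu = 9 gives D_9.

Type D9, Milnor number mu = 9.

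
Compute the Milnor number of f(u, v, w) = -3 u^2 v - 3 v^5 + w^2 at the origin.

6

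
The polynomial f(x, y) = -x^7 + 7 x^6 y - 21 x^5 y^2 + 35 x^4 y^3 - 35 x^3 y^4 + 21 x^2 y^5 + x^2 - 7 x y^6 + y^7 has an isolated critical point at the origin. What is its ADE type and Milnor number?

The Hessian of f at 0 has rank 1. Corank 1: A-series; mu = 6 gives A_6.

Type A6, Milnor number mu = 6.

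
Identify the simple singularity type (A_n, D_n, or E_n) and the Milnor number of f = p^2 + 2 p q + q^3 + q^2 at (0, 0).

The Hessian of f at 0 is [[2, 2], [2, 2]] with rank 1, so corank 1. A Groebner basis of the Jacobian ideal J(f) in C{p,q} is {q^2, p + q}; counting standard monomials gives mu = 2. Corank 1: A-series; mu = 2 gives A_2.

Type A_2, Milnor number mu = 2.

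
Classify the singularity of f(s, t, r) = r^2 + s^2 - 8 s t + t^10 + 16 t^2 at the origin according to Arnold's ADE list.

A9

The Hessian of f at 0 has rank 2. Corank 1: A-series; mu = 9 gives A_9.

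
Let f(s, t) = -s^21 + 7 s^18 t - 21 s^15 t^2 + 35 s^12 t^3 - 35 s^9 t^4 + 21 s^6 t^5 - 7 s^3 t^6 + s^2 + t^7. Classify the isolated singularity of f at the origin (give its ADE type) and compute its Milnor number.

Type A6, Milnor number mu = 6.

The Hessian of f at 0 has rank 1. Corank 1: A-series; mu = 6 gives A_6.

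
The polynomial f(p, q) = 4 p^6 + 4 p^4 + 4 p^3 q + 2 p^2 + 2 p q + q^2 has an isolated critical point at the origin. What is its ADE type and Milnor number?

The Hessian of f at 0 is [[4, 2], [2, 2]] with rank 2, so corank 0. A Groebner basis of the Jacobian ideal J(f) in C{p,q} is {p, q}; counting standard monomials gives mu = 1. Corank 0: nondegenerate Morse point, so A_1.

Type A_{1}, Milnor number mu = 1.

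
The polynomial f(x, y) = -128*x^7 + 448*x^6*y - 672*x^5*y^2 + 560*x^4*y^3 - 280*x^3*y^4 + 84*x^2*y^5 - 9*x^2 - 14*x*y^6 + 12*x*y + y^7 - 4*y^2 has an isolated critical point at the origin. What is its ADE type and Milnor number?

Type A_6, Milnor number mu = 6.

The Hessian of f at 0 is [[-18, 12], [12, -8]] with rank 1, so corank 1. A Groebner basis of the Jacobian ideal J(f) in C{x,y} is {y^6, x - 2*y/3}; counting standard monomials gives mu = 6. Corank 1: A-series; mu = 6 gives A_6.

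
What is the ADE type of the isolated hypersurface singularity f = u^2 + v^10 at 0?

The Hessian of f at 0 is [[2, 0], [0, 0]] with rank 1, so corank 1. A Groebner basis of the Jacobian ideal J(f) in C{u,v} is {v^9, u}; counting standard monomials gives mu = 9. Corank 1: A-series; mu = 9 gives A_9.

A_{9}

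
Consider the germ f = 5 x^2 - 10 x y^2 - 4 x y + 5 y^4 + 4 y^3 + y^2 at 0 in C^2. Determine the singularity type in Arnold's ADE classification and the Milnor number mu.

The Hessian of f at 0 is [[10, -4], [-4, 2]] with rank 2, so corank 0. A Groebner basis of the Jacobian ideal J(f) in C{x,y} is {x, y}; counting standard monomials gives mu = 1. Corank 0: nondegenerate Morse point, so A_1.

Type A1, Milnor number mu = 1.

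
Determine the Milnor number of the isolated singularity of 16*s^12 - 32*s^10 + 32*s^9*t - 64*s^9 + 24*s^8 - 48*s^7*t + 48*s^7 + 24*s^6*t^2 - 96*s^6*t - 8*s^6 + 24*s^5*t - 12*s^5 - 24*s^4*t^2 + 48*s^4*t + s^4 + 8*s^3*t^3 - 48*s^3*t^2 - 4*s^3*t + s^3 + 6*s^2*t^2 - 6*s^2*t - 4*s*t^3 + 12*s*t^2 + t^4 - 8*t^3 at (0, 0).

The Hessian of f at 0 has rank 0. Corank 2; j^3 = (s - 2*t)^3 is a perfect cube, so E-series; the 4-jet and mu = 6 give E_6.

6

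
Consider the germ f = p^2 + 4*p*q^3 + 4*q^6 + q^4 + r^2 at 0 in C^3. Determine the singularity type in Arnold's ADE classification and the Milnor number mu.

Type A3, Milnor number mu = 3.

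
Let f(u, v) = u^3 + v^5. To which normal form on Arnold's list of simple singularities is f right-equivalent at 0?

E_{8}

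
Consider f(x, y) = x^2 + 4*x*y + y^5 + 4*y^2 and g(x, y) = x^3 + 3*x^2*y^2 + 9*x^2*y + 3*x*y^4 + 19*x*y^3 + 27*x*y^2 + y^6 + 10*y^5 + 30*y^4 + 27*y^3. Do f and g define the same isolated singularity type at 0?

No.

The Hessian of f at 0 is [[2, 4], [4, 8]] with rank 1, so corank 1. A Groebner basis of the Jacobian ideal J(f) in C{x,y} is {y^4, x + 2*y}; counting standard monomials gives mu = 4. Corank 1: A-series; mu = 4 gives A_4. The Hessian of g at 0 is [[0, 0], [0, 0]] with rank 0, so corank 2. A Groebner basis of the Jacobian ideal J(g) in C{x,y} is {-x^2 - 6*x*y + y^4 - y^3/3 - 9*y^2, x^3 + 24*x^2 + 144*x*y + 35*y^3 + 216*y^2, x^2*y - 17*x^2/3 - 34*x*y - 98*y^3/9 - 51*y^2, x^2 + x*y^2 + 6*x*y + 10*y^3/3 + 9*y^2}; counting standard monomials gives mu = 7. Corank 2; j^3 = (x + 3*y)^3 is a perfect cube, so E-series; the 4-jet and mu = 7 give E_7. f is A_4 but g is E_7, hence not right-equivalent.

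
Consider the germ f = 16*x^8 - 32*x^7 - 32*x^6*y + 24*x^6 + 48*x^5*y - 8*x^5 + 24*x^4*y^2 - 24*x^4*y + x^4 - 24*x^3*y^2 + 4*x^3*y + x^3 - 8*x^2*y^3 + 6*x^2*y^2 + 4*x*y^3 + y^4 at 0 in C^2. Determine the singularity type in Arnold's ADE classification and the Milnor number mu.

Type E_6, Milnor number mu = 6.

The Hessian of f at 0 has rank 0. Corank 2; j^3 = x^3 is a perfect cube, so E-series; the 4-jet and mu = 6 give E_6.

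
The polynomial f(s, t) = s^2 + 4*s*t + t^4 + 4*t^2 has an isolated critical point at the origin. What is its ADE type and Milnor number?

Type A3, Milnor number mu = 3.

The Hessian of f at 0 has rank 1. Corank 1: A-series; mu = 3 gives A_3.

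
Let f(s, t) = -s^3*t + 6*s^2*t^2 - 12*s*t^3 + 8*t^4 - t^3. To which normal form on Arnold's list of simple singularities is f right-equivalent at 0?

The Hessian of f at 0 is [[0, 0], [0, 0]] with rank 0, so corank 2. A Groebner basis of the Jacobian ideal J(f) in C{s,t} is {s^3 - 12*s*t^2 + 3*t^2, s^2*t - 4*s*t^2, t^3}; counting standard monomials gives mu = 7. Corank 2; j^3 = -t^3 is a perfect cube, so E-series; the 4-jet and mu = 7 give E_7.

E_{7}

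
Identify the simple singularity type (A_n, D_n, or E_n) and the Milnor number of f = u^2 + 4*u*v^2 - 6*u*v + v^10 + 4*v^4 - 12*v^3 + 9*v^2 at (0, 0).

The Hessian of f at 0 is [[2, -6], [-6, 18]] with rank 1, so corank 1. A Groebner basis of the Jacobian ideal J(f) in C{u,v} is {u^5 + 45*u^4 - 405*u^3*v - 2835*u^3/4 + 6561*u^2*v/2 + 16767*u^2/8 - 59049*u*v/8 - 6561*u/4 + 19683*v/4, u^4*v + 6*u^4 - 45*u^3*v - 135*u^3/2 + 1215*u^2*v/4 + 729*u^2/4 - 5103*u*v/8 - 2187*u/16 + 6561*v/16, u/2 + v^2 - 3*v/2}; counting standard monomials gives mu = 9. Corank 1: A-series; mu = 9 gives A_9.

Type A9, Milnor number mu = 9.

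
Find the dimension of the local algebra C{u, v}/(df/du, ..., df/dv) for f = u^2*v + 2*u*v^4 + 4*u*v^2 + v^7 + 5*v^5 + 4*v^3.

6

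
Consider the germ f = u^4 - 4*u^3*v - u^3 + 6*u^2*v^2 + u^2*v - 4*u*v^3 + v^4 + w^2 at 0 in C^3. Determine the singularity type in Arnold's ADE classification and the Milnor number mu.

Type D_{5}, Milnor number mu = 5.

The Hessian of f at 0 is [[0, 0, 0], [0, 0, 0], [0, 0, 2]] with rank 1, so corank 2. A Groebner basis of the Jacobian ideal J(f) in C{u,v,w} is {u*v^2, u*v/4 + v^3, u^2 - u*v, w}; counting standard monomials gives mu = 5. Corank 2; j^3 = -u^2*(u - v) has shape L^2 M (L != M), so D-series; mu = 5 gives D_5.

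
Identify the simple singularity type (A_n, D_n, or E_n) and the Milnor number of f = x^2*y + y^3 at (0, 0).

Type D4, Milnor number mu = 4.

The Hessian of f at 0 is [[0, 0], [0, 0]] with rank 0, so corank 2. A Groebner basis of the Jacobian ideal J(f) in C{x,y} is {y^3, x^2 + 3*y^2, x*y}; counting standard monomials gives mu = 4. Corank 2; j^3 = y*(x^2 + y^2) splits into three distinct lines over C (the quadratic factor has nonzero discriminant), so D_4.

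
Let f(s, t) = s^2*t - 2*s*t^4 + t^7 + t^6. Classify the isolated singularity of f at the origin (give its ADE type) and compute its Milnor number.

Type D_{7}, Milnor number mu = 7.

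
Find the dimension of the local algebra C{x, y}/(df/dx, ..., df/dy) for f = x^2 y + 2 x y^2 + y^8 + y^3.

9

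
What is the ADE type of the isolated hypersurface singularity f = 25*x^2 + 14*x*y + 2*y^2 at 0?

The Hessian of f at 0 is [[50, 14], [14, 4]] with rank 2, so corank 0. A Groebner basis of the Jacobian ideal J(f) in C{x,y} is {x, y}; counting standard monomials gives mu = 1. Corank 0: nondegenerate Morse point, so A_1.

A1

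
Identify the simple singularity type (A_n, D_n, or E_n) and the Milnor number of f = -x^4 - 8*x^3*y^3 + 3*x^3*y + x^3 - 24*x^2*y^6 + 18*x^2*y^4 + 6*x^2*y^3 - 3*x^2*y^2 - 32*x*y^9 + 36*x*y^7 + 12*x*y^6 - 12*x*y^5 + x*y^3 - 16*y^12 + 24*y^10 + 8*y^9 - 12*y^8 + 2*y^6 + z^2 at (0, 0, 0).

The Hessian of f at 0 has rank 1. Corank 2; j^3 = x^3 is a perfect cube, so E-series; the 4-jet and mu = 7 give E_7.

Type E7, Milnor number mu = 7.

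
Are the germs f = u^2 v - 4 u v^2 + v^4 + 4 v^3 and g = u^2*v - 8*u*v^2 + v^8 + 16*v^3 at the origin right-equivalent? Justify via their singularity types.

No.

The Hessian of f at 0 has rank 0. Corank 2; j^3 = v*(u - 2*v)^2 has shape L^2 M (L != M), so D-series; mu = 5 gives D_5. The Hessian of g at 0 has rank 0. Corank 2; j^3 = v*(u - 4*v)^2 has shape L^2 M (L != M), so D-series; mu = 9 gives D_9. f is D_5 but g is D_9, hence not right-equivalent.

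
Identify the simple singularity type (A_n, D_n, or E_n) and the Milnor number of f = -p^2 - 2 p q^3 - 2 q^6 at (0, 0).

The Hessian of f at 0 has rank 1. Corank 1: A-series; mu = 5 gives A_5.

Type A_5, Milnor number mu = 5.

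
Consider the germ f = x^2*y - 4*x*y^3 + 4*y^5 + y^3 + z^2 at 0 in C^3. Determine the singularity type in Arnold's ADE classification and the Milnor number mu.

Type D4, Milnor number mu = 4.

The Hessian of f at 0 is [[0, 0, 0], [0, 0, 0], [0, 0, 2]] with rank 1, so corank 2. A Groebner basis of the Jacobian ideal J(f) in C{x,y,z} is {y^3, x^2 + 3*y^2, x*y, z}; counting standard monomials gives mu = 4. Corank 2; j^3 = y*(x^2 + y^2) splits into three distinct lines over C (the quadratic factor has nonzero discriminant), so D_4.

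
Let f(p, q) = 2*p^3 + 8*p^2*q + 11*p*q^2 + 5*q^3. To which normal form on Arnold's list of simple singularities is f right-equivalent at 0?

D_4

The Hessian of f at 0 has rank 0. Corank 2; j^3 = (p + q)*(2*p^2 + 6*p*q + 5*q^2) splits into three distinct lines over C (the quadratic factor has nonzero discriminant), so D_4.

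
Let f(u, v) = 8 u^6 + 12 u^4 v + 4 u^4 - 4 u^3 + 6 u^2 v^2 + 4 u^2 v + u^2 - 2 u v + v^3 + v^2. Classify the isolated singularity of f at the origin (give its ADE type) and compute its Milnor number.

The Hessian of f at 0 has rank 1. Corank 1: A-series; mu = 2 gives A_2.

Type A_2, Milnor number mu = 2.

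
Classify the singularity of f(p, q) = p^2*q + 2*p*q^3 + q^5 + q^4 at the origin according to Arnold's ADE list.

D5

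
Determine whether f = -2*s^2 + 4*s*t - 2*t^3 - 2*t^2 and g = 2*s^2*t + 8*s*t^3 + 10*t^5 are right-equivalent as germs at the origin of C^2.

No.

The Hessian of f at 0 has rank 1. Corank 1: A-series; mu = 2 gives A_2. The Hessian of g at 0 has rank 0. Corank 2; j^3 = 2*s^2*t has shape L^2 M (L != M), so D-series; mu = 6 gives D_6. f is A_2 but g is D_6, hence not right-equivalent.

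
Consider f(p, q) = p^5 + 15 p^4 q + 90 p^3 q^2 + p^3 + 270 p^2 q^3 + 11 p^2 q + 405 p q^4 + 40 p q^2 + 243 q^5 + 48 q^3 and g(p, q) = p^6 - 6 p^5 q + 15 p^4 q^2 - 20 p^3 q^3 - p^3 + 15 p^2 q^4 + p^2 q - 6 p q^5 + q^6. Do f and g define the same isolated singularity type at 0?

No.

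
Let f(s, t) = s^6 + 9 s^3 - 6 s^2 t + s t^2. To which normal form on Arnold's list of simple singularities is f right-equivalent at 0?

D7

The Hessian of f at 0 has rank 0. Corank 2; j^3 = s*(3*s - t)^2 has shape L^2 M (L != M), so D-series; mu = 7 gives D_7.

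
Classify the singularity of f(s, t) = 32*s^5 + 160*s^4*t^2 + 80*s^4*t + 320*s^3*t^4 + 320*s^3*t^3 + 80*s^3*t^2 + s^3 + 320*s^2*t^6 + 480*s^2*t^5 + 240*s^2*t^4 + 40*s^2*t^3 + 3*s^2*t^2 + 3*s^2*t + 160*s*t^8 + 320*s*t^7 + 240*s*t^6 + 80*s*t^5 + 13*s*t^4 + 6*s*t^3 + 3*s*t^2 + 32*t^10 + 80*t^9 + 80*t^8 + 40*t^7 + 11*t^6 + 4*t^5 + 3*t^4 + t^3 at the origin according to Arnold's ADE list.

E8

The Hessian of f at 0 has rank 0. Corank 2; j^3 = (s + t)^3 is a perfect cube, so E-series; the 5-jet and mu = 8 give E_8.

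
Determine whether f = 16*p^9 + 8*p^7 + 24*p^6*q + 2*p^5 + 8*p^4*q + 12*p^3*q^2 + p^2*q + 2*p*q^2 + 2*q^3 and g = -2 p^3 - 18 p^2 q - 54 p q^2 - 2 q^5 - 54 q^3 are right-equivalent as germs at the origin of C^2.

The Hessian of f at 0 has rank 0. Corank 2; j^3 = q*(p^2 + 2*p*q + 2*q^2) splits into three distinct lines over C (the quadratic factor has nonzero discriminant), so D_4. The Hessian of g at 0 has rank 0. Corank 2; j^3 = -2*(p + 3*q)^3 is a perfect cube, so E-series; the 5-jet and mu = 8 give E_8. f is D_4 but g is E_8, hence not right-equivalent.

No.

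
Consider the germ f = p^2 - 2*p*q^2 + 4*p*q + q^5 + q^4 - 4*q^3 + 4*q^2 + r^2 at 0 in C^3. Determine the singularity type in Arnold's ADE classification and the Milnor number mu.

The Hessian of f at 0 has rank 2. Corank 1: A-series; mu = 4 gives A_4.

Type A_4, Milnor number mu = 4.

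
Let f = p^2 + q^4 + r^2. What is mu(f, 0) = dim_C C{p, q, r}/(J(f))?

The Hessian of f at 0 has rank 2. Corank 1: A-series; mu = 3 gives A_3.

3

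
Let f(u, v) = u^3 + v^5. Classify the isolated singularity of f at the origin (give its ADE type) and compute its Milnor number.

Type E8, Milnor number mu = 8.

The Hessian of f at 0 has rank 0. Corank 2; j^3 = u^3 is a perfect cube, so E-series; the 5-jet and mu = 8 give E_8.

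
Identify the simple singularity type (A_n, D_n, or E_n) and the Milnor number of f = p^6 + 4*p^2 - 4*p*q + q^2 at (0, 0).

The Hessian of f at 0 is [[8, -4], [-4, 2]] with rank 1, so corank 1. A Groebner basis of the Jacobian ideal J(f) in C{p,q} is {q^5, p - q/2}; counting standard monomials gives mu = 5. Corank 1: A-series; mu = 5 gives A_5.

Type A5, Milnor number mu = 5.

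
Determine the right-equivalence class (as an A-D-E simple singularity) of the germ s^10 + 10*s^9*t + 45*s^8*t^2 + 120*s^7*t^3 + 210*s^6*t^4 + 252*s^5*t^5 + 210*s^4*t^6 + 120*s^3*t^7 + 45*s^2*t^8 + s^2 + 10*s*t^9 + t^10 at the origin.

A9

The Hessian of f at 0 has rank 1. Corank 1: A-series; mu = 9 gives A_9.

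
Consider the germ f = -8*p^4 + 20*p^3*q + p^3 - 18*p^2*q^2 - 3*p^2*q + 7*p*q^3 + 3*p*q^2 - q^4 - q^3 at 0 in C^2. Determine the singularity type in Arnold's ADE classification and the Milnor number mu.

The Hessian of f at 0 is [[0, 0], [0, 0]] with rank 0, so corank 2. A Groebner basis of the Jacobian ideal J(f) in C{p,q} is {3*p^2/4 - 3*p*q/2 + q^4 - q^3/4 + 3*q^2/4, p^3 - 9*p^2/4 + 9*p*q/2 - q^3/4 - 9*q^2/4, p^2*q - 7*p^2/4 + 7*p*q/2 - 5*q^3/12 - 7*q^2/4, -p^2 + p*q^2 + 2*p*q - 2*q^3/3 - q^2}; counting standard monomials gives mu = 7. Corank 2; j^3 = (p - q)^3 is a perfect cube, so E-series; the 4-jet and mu = 7 give E_7.

Type E_{7}, Milnor number mu = 7.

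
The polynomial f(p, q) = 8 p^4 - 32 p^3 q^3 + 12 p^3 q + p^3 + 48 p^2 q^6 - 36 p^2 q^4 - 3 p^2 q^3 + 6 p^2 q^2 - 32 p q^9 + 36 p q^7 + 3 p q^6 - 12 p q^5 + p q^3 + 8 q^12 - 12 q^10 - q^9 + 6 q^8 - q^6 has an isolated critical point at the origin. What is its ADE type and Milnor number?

Type E_7, Milnor number mu = 7.

The Hessian of f at 0 is [[0, 0], [0, 0]] with rank 0, so corank 2. A Groebner basis of the Jacobian ideal J(f) in C{p,q} is {3*p^2/4 + q^4 + q^3/4, p^3, p^2*q - p^2/4 - q^3/12, p^2 + p*q^2 + q^3/3}; counting standard monomials gives mu = 7. Corank 2; j^3 = p^3 is a perfect cube, so E-series; the 4-jet and mu = 7 give E_7.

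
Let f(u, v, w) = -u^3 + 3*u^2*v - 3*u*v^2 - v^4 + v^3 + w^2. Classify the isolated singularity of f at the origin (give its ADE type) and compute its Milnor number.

Type E_6, Milnor number mu = 6.

The Hessian of f at 0 has rank 1. Corank 2; j^3 = -(u - v)^3 is a perfect cube, so E-series; the 4-jet and mu = 6 give E_6.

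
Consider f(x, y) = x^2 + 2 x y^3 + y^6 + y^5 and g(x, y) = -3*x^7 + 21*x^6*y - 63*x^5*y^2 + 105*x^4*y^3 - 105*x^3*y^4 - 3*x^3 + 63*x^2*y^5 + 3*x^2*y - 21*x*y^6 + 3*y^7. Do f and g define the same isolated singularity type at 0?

The Hessian of f at 0 is [[2, 0], [0, 0]] with rank 1, so corank 1. A Groebner basis of the Jacobian ideal J(f) in C{x,y} is {x + y^3, x^2, x*y}; counting standard monomials gives mu = 4. Corank 1: A-series; mu = 4 gives A_4. The Hessian of g at 0 is [[0, 0], [0, 0]] with rank 0, so corank 2. A Groebner basis of the Jacobian ideal J(g) in C{x,y} is {x*y/7 + y^6, x*y^2, x^2 - x*y}; counting standard monomials gives mu = 8. Corank 2; j^3 = -3*x^2*(x - y) has shape L^2 M (L != M), so D-series; mu = 8 gives D_8. f is A_4 but g is D_8, hence not right-equivalent.

No.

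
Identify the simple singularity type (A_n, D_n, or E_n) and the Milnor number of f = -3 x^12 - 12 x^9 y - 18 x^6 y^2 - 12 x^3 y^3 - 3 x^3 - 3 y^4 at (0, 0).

The Hessian of f at 0 has rank 0. Corank 2; j^3 = -3*x^3 is a perfect cube, so E-series; the 4-jet and mu = 6 give E_6.

Type E6, Milnor number mu = 6.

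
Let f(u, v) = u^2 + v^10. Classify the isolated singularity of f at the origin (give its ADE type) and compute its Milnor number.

The Hessian of f at 0 has rank 1. Corank 1: A-series; mu = 9 gives A_9.

Type A_{9}, Milnor number mu = 9.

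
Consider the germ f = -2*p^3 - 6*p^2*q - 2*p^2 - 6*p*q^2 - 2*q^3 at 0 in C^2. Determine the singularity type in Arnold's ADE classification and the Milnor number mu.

Type A2, Milnor number mu = 2.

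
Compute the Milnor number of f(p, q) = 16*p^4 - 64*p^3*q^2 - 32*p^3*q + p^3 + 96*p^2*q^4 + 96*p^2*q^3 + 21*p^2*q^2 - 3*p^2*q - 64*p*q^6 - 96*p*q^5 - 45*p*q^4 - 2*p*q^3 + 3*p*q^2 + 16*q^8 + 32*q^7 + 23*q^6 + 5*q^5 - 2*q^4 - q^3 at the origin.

6

The Hessian of f at 0 has rank 0. Corank 2; j^3 = (p - q)^3 is a perfect cube, so E-series; the 4-jet and mu = 6 give E_6.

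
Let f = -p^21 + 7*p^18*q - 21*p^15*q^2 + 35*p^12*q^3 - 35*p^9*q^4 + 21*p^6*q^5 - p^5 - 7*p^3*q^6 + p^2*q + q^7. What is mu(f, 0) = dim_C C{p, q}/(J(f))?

8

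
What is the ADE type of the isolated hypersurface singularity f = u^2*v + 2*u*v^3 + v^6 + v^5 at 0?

The Hessian of f at 0 is [[0, 0], [0, 0]] with rank 0, so corank 2. A Groebner basis of the Jacobian ideal J(f) in C{u,v} is {u^3, u^2*v + u^2/6 + u*v^2/6, u*v + v^3}; counting standard monomials gives mu = 7. Corank 2; j^3 = u^2*v has shape L^2 M (L != M), so D-series; mu = 7 gives D_7.

D7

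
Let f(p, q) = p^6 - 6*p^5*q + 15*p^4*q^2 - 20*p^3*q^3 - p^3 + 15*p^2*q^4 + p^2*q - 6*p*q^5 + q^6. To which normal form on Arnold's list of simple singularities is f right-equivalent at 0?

The Hessian of f at 0 is [[0, 0], [0, 0]] with rank 0, so corank 2. A Groebner basis of the Jacobian ideal J(f) in C{p,q} is {p*q/6 + q^5, p*q^2, p^2 - p*q}; counting standard monomials gives mu = 7. Corank 2; j^3 = -p^2*(p - q) has shape L^2 M (L != M), so D-series; mu = 7 gives D_7.

D7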